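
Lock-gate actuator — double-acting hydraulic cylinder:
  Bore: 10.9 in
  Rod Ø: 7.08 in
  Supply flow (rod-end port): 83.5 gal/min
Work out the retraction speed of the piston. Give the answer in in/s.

Rod-side annular area A_ann = π/4 × (10.9² − 7.08²) = 53.94 in^2
Flow into the rod-end port fills the annular volume.
v = Q / A

v ≈ 5.96 in/s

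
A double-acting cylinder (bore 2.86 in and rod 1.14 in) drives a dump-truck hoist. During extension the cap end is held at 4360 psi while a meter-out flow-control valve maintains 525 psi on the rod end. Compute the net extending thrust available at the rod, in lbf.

F ≈ 25200 lbf

Cap-side area A_cap = π/4 × (2.86 in)² = 6.424 in^2
Rod-side annular area A_ann = π/4 × (2.86² − 1.14²) = 5.404 in^2
Net thrust = P_cap·A_cap − P_rod·A_ann = 28010 lbf − 2837 lbf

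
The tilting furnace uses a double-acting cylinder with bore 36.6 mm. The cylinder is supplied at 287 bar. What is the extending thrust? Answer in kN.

F ≈ 30.2 kN

Cap-side area A_cap = π/4 × (36.6 mm)² = 1052 mm^2
F = P × A_cap = 287 bar × A_cap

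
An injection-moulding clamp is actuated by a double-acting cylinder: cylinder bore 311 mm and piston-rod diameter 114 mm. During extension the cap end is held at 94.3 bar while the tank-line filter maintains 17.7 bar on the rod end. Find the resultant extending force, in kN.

F ≈ 600 kN

Cap-side area A_cap = π/4 × (311 mm)² = 75960 mm^2
Rod-side annular area A_ann = π/4 × (311² − 114²) = 65760 mm^2
Net thrust = P_cap·A_cap − P_rod·A_ann = 716.3 kN − 116.4 kN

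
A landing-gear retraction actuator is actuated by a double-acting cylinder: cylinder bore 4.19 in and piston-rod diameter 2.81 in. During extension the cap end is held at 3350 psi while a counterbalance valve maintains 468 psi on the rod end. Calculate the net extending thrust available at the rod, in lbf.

F ≈ 42600 lbf

Cap-side area A_cap = π/4 × (4.19 in)² = 13.79 in^2
Rod-side annular area A_ann = π/4 × (4.19² − 2.81²) = 7.587 in^2
Net thrust = P_cap·A_cap − P_rod·A_ann = 46190 lbf − 3551 lbf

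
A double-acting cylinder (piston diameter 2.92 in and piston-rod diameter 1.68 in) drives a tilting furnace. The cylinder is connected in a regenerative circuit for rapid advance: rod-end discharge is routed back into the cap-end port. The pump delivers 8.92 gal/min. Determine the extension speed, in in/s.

v ≈ 15.5 in/s

In regeneration the rod-end outflow joins the pump flow into the cap end, so the net volume the pump must supply per unit advance equals the rod cross-section area.
Rod cross-section A_rod = π/4 × (1.68 in)² = 2.217 in^2
v = Q_pump / A_rod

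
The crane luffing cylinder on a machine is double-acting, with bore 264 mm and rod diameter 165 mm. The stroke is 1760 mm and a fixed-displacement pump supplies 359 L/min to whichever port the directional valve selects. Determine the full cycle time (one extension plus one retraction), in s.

t ≈ 25.9 s

Cap-side area A_cap = π/4 × (264 mm)² = 54740 mm^2
Rod-side annular area A_ann = π/4 × (264² − 165²) = 33360 mm^2
t_ext = A_cap·L/Q = 16.10 s
t_ret = A_ann·L/Q = 9.812 s
t_cycle = t_ext + t_ret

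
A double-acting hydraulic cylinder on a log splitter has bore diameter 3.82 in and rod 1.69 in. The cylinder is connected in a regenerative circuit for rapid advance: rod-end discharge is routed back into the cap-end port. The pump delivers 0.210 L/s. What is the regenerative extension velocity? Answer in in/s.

In regeneration the rod-end outflow joins the pump flow into the cap end, so the net volume the pump must supply per unit advance equals the rod cross-section area.
Rod cross-section A_rod = π/4 × (1.69 in)² = 2.243 in^2
v = Q_pump / A_rod

v ≈ 5.71 in/s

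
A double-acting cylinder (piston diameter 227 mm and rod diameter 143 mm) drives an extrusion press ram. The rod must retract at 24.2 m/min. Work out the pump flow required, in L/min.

Q ≈ 591 L/min

Rod-side annular area A_ann = π/4 × (227² − 143²) = 24410 mm^2
Q = A × v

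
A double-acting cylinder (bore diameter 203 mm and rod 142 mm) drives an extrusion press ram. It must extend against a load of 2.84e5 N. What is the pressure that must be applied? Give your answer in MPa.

Cap-side area A_cap = π/4 × (203 mm)² = 32370 mm^2
P = F / A = 2.84e5 N / A

P ≈ 8.77 MPa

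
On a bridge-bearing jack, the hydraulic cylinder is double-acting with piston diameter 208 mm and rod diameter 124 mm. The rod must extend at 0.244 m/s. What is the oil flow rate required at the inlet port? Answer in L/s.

Q ≈ 8.29 L/s

Cap-side area A_cap = π/4 × (208 mm)² = 33980 mm^2
Q = A × v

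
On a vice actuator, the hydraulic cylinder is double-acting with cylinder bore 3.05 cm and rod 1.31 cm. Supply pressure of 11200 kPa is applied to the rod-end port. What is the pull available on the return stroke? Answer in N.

F ≈ 6670 N

Rod-side annular area A_ann = π/4 × (3.05² − 1.31²) = 5.958 cm^2
On retraction the pressure acts on the annular area (bore minus rod).
F = P × A_ann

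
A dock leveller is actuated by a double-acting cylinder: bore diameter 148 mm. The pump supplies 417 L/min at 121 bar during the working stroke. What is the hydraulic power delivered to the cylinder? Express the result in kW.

Hydraulic power = P × Q

W ≈ 84.1 kW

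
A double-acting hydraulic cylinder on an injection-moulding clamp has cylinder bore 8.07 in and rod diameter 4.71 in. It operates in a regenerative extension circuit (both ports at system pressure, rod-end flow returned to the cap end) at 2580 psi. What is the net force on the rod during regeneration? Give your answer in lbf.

With equal pressure on both faces, forces on the annular region cancel; the net push is pressure × rod cross-section.
Rod cross-section A_rod = π/4 × (4.71 in)² = 17.42 in^2
F = P × A_rod

F ≈ 45000 lbf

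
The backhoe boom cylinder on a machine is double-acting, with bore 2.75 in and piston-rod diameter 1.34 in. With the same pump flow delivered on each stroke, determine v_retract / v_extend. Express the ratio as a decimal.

v_ret/v_ext ≈ 1.31

Cap-side area A_cap = π/4 × (2.75 in)² = 5.940 in^2
Rod-side annular area A_ann = π/4 × (2.75² − 1.34²) = 4.529 in^2
For equal Q, v ∝ 1/A, so v_ret/v_ext = A_cap/A_ann.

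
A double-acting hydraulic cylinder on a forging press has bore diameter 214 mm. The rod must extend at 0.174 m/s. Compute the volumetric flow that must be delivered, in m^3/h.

Q ≈ 22.5 m^3/h

Cap-side area A_cap = π/4 × (214 mm)² = 35970 mm^2
Q = A × v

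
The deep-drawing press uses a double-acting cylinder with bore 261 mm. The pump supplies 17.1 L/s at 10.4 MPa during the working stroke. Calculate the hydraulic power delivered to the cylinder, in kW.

W ≈ 178 kW

Hydraulic power = P × Q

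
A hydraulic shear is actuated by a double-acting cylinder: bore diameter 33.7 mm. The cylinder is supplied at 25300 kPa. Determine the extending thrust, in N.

Cap-side area A_cap = π/4 × (33.7 mm)² = 892.0 mm^2
F = P × A_cap = 25300 kPa × A_cap

F ≈ 22600 N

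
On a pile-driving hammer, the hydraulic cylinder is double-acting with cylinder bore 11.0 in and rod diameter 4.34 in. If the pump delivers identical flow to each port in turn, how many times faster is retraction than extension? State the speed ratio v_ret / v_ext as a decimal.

v_ret/v_ext ≈ 1.18

Cap-side area A_cap = π/4 × (11.0 in)² = 95.03 in^2
Rod-side annular area A_ann = π/4 × (11.0² − 4.34²) = 80.24 in^2
For equal Q, v ∝ 1/A, so v_ret/v_ext = A_cap/A_ann.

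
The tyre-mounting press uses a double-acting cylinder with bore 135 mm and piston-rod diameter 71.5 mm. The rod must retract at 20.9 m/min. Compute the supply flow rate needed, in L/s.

Q ≈ 3.59 L/s

Rod-side annular area A_ann = π/4 × (135² − 71.5²) = 10300 mm^2
Q = A × v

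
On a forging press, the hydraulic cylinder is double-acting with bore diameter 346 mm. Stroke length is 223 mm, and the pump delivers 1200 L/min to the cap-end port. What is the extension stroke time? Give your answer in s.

Cap-side area A_cap = π/4 × (346 mm)² = 94020 mm^2
Swept volume V = A × L; t = V / Q = A·L / Q

t ≈ 1.05 s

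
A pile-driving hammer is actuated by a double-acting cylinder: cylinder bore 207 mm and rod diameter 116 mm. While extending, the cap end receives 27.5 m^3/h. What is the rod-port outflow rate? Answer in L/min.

Q_out ≈ 314 L/min

Cap-side area A_cap = π/4 × (207 mm)² = 33650 mm^2
Rod-side annular area A_ann = π/4 × (207² − 116²) = 23090 mm^2
Piston speed v = Q_in/A_cap; rod-end outflow Q_out = v × A_ann = Q_in × A_ann/A_cap.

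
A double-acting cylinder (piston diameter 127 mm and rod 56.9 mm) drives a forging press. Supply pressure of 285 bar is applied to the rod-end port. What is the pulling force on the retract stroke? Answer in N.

Rod-side annular area A_ann = π/4 × (127² − 56.9²) = 10120 mm^2
On retraction the pressure acts on the annular area (bore minus rod).
F = P × A_ann

F ≈ 2.89e5 N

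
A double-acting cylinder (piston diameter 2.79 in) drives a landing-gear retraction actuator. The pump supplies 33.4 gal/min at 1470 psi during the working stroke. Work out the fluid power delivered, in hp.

W ≈ 28.6 hp

Hydraulic power = P × Q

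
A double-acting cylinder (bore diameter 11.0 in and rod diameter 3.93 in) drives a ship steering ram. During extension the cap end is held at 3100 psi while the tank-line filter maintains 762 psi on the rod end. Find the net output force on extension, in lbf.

F ≈ 2.31e5 lbf

Cap-side area A_cap = π/4 × (11.0 in)² = 95.03 in^2
Rod-side annular area A_ann = π/4 × (11.0² − 3.93²) = 82.90 in^2
Net thrust = P_cap·A_cap − P_rod·A_ann = 2.946e5 lbf − 63170 lbf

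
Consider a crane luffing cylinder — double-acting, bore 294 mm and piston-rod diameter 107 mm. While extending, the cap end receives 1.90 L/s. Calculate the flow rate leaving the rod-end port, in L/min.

Cap-side area A_cap = π/4 × (294 mm)² = 67890 mm^2
Rod-side annular area A_ann = π/4 × (294² − 107²) = 58890 mm^2
Piston speed v = Q_in/A_cap; rod-end outflow Q_out = v × A_ann = Q_in × A_ann/A_cap.

Q_out ≈ 98.9 L/min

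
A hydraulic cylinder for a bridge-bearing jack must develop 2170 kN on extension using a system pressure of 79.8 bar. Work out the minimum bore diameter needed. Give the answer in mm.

Extension force acts on the full piston face: F = P × (π/4)D².
D = √(4F / (πP)) = √(4 × 2170 kN / (π × 79.8 bar))

D ≈ 588 mm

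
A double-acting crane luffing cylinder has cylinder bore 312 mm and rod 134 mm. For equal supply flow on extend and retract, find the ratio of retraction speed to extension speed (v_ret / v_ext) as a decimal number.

v_ret/v_ext ≈ 1.23

Cap-side area A_cap = π/4 × (312 mm)² = 76450 mm^2
Rod-side annular area A_ann = π/4 × (312² − 134²) = 62350 mm^2
For equal Q, v ∝ 1/A, so v_ret/v_ext = A_cap/A_ann.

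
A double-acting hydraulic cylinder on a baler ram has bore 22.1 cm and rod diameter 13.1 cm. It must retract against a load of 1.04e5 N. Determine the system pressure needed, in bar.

P ≈ 41.8 bar

Rod-side annular area A_ann = π/4 × (22.1² − 13.1²) = 248.8 cm^2
Retraction: pressure acts on the annular area.
P = F / A = 1.04e5 N / A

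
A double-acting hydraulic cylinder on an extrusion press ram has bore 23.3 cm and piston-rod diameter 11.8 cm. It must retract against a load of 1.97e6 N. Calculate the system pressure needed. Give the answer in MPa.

P ≈ 62.1 MPa

Rod-side annular area A_ann = π/4 × (23.3² − 11.8²) = 317.0 cm^2
Retraction: pressure acts on the annular area.
P = F / A = 1.97e6 N / A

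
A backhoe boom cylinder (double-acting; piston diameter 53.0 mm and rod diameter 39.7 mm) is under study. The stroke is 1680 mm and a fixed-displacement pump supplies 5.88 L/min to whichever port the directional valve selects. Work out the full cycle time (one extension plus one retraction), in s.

Cap-side area A_cap = π/4 × (53.0 mm)² = 2206 mm^2
Rod-side annular area A_ann = π/4 × (53.0² − 39.7²) = 968.3 mm^2
t_ext = A_cap·L/Q = 37.82 s
t_ret = A_ann·L/Q = 16.60 s
t_cycle = t_ext + t_ret

t ≈ 54.4 s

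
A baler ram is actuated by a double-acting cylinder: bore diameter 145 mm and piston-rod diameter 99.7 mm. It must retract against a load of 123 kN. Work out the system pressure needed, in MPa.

Rod-side annular area A_ann = π/4 × (145² − 99.7²) = 8706 mm^2
Retraction: pressure acts on the annular area.
P = F / A = 123 kN / A

P ≈ 14.1 MPa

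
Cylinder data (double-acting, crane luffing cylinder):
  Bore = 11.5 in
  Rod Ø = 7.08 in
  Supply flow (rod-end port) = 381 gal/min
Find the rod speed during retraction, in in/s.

v ≈ 22.7 in/s

Rod-side annular area A_ann = π/4 × (11.5² − 7.08²) = 64.50 in^2
Flow into the rod-end port fills the annular volume.
v = Q / A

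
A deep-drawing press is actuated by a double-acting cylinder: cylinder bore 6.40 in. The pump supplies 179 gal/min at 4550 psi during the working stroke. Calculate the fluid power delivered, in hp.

Hydraulic power = P × Q

W ≈ 475 hp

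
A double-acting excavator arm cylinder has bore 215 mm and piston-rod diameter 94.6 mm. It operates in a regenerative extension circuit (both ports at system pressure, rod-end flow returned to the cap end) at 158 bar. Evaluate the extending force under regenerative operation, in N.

F ≈ 1.11e5 N

With equal pressure on both faces, forces on the annular region cancel; the net push is pressure × rod cross-section.
Rod cross-section A_rod = π/4 × (94.6 mm)² = 7029 mm^2
F = P × A_rod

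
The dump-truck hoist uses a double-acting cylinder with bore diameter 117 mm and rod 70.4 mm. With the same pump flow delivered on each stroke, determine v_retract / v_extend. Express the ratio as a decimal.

v_ret/v_ext ≈ 1.57

Cap-side area A_cap = π/4 × (117 mm)² = 10750 mm^2
Rod-side annular area A_ann = π/4 × (117² − 70.4²) = 6859 mm^2
For equal Q, v ∝ 1/A, so v_ret/v_ext = A_cap/A_ann.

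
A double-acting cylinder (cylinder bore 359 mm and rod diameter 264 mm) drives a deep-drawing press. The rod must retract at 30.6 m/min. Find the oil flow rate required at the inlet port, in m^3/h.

Rod-side annular area A_ann = π/4 × (359² − 264²) = 46480 mm^2
Q = A × v

Q ≈ 85.3 m^3/h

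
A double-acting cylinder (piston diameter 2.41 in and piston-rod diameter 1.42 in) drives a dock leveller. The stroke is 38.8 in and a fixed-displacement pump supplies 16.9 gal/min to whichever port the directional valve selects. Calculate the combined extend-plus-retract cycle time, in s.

t ≈ 4.50 s

Cap-side area A_cap = π/4 × (2.41 in)² = 4.562 in^2
Rod-side annular area A_ann = π/4 × (2.41² − 1.42²) = 2.978 in^2
t_ext = A_cap·L/Q = 2.720 s
t_ret = A_ann·L/Q = 1.776 s
t_cycle = t_ext + t_ret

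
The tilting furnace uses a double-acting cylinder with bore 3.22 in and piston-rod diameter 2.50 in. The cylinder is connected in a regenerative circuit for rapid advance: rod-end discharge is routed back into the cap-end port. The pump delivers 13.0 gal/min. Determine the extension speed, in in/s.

In regeneration the rod-end outflow joins the pump flow into the cap end, so the net volume the pump must supply per unit advance equals the rod cross-section area.
Rod cross-section A_rod = π/4 × (2.50 in)² = 4.909 in^2
v = Q_pump / A_rod

v ≈ 10.2 in/s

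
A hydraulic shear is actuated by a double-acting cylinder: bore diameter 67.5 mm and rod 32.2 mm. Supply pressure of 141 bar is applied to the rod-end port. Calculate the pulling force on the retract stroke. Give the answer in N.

F ≈ 39000 N

Rod-side annular area A_ann = π/4 × (67.5² − 32.2²) = 2764 mm^2
On retraction the pressure acts on the annular area (bore minus rod).
F = P × A_ann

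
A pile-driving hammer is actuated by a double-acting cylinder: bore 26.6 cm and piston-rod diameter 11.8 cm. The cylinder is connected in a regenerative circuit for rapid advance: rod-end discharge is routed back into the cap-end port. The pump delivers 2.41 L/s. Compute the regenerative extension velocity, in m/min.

In regeneration the rod-end outflow joins the pump flow into the cap end, so the net volume the pump must supply per unit advance equals the rod cross-section area.
Rod cross-section A_rod = π/4 × (11.8 cm)² = 109.4 cm^2
v = Q_pump / A_rod

v ≈ 13.2 m/min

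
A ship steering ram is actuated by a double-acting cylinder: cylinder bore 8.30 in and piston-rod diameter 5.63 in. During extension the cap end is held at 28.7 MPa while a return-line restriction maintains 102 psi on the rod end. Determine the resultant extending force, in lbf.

Cap-side area A_cap = π/4 × (8.30 in)² = 54.11 in^2
Rod-side annular area A_ann = π/4 × (8.30² − 5.63²) = 29.21 in^2
Net thrust = P_cap·A_cap − P_rod·A_ann = 2.252e5 lbf − 2980 lbf

F ≈ 2.22e5 lbf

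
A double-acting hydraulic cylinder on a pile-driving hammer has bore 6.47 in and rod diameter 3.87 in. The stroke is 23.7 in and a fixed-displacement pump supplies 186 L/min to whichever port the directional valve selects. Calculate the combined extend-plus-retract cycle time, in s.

Cap-side area A_cap = π/4 × (6.47 in)² = 32.88 in^2
Rod-side annular area A_ann = π/4 × (6.47² − 3.87²) = 21.11 in^2
t_ext = A_cap·L/Q = 4.119 s
t_ret = A_ann·L/Q = 2.645 s
t_cycle = t_ext + t_ret

t ≈ 6.76 s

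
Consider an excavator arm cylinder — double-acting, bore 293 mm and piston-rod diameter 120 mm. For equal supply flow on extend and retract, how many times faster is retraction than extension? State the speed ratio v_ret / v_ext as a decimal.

Cap-side area A_cap = π/4 × (293 mm)² = 67430 mm^2
Rod-side annular area A_ann = π/4 × (293² − 120²) = 56120 mm^2
For equal Q, v ∝ 1/A, so v_ret/v_ext = A_cap/A_ann.

v_ret/v_ext ≈ 1.20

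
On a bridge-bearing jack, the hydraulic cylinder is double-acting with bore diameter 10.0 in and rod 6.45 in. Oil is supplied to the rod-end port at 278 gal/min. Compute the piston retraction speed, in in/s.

v ≈ 23.3 in/s

Rod-side annular area A_ann = π/4 × (10.0² − 6.45²) = 45.87 in^2
Flow into the rod-end port fills the annular volume.
v = Q / A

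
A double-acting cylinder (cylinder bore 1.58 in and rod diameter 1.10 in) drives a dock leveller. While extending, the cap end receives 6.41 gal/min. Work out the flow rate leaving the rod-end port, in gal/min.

Q_out ≈ 3.30 gal/min

Cap-side area A_cap = π/4 × (1.58 in)² = 1.961 in^2
Rod-side annular area A_ann = π/4 × (1.58² − 1.10²) = 1.010 in^2
Piston speed v = Q_in/A_cap; rod-end outflow Q_out = v × A_ann = Q_in × A_ann/A_cap.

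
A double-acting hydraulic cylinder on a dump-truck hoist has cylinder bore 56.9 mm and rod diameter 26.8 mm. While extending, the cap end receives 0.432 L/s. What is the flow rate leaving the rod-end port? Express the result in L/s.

Cap-side area A_cap = π/4 × (56.9 mm)² = 2543 mm^2
Rod-side annular area A_ann = π/4 × (56.9² − 26.8²) = 1979 mm^2
Piston speed v = Q_in/A_cap; rod-end outflow Q_out = v × A_ann = Q_in × A_ann/A_cap.

Q_out ≈ 0.336 L/s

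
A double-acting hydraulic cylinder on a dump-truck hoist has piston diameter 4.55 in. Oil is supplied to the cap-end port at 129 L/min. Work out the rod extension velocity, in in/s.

Cap-side area A_cap = π/4 × (4.55 in)² = 16.26 in^2
v = Q / A

v ≈ 8.07 in/s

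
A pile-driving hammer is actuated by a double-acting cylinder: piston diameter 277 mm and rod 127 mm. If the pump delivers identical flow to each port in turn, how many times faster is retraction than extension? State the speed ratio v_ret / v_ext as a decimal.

Cap-side area A_cap = π/4 × (277 mm)² = 60260 mm^2
Rod-side annular area A_ann = π/4 × (277² − 127²) = 47600 mm^2
For equal Q, v ∝ 1/A, so v_ret/v_ext = A_cap/A_ann.

v_ret/v_ext ≈ 1.27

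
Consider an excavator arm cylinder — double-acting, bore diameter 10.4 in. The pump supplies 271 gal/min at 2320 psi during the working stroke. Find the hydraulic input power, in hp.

Hydraulic power = P × Q

W ≈ 367 hp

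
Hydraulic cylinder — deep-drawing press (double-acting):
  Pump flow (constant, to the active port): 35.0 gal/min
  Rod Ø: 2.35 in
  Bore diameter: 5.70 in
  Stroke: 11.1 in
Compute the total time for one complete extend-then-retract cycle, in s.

t ≈ 3.85 s

Cap-side area A_cap = π/4 × (5.70 in)² = 25.52 in^2
Rod-side annular area A_ann = π/4 × (5.70² − 2.35²) = 21.18 in^2
t_ext = A_cap·L/Q = 2.102 s
t_ret = A_ann·L/Q = 1.745 s
t_cycle = t_ext + t_ret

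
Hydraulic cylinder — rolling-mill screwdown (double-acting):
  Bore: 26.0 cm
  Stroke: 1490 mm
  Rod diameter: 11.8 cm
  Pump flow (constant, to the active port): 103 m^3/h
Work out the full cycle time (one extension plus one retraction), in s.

t ≈ 4.96 s

Cap-side area A_cap = π/4 × (26.0 cm)² = 530.9 cm^2
Rod-side annular area A_ann = π/4 × (26.0² − 11.8²) = 421.6 cm^2
t_ext = A_cap·L/Q = 2.765 s
t_ret = A_ann·L/Q = 2.195 s
t_cycle = t_ext + t_ret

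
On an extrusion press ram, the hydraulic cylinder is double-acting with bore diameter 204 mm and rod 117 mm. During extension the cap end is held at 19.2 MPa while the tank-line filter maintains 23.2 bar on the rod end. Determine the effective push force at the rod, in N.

F ≈ 5.77e5 N

Cap-side area A_cap = π/4 × (204 mm)² = 32690 mm^2
Rod-side annular area A_ann = π/4 × (204² − 117²) = 21930 mm^2
Net thrust = P_cap·A_cap − P_rod·A_ann = 6.276e5 N − 50890 N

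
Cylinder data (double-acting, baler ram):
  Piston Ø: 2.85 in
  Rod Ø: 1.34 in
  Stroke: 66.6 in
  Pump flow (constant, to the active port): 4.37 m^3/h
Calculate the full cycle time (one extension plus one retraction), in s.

t ≈ 10.2 s

Cap-side area A_cap = π/4 × (2.85 in)² = 6.379 in^2
Rod-side annular area A_ann = π/4 × (2.85² − 1.34²) = 4.969 in^2
t_ext = A_cap·L/Q = 5.736 s
t_ret = A_ann·L/Q = 4.468 s
t_cycle = t_ext + t_ret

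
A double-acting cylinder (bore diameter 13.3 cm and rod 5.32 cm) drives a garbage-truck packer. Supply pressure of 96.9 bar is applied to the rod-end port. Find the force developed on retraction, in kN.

F ≈ 113 kN

Rod-side annular area A_ann = π/4 × (13.3² − 5.32²) = 116.7 cm^2
On retraction the pressure acts on the annular area (bore minus rod).
F = P × A_ann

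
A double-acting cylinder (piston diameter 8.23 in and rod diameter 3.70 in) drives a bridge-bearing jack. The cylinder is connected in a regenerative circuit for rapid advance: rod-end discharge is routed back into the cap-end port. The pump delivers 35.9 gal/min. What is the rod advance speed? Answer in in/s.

v ≈ 12.9 in/s

In regeneration the rod-end outflow joins the pump flow into the cap end, so the net volume the pump must supply per unit advance equals the rod cross-section area.
Rod cross-section A_rod = π/4 × (3.70 in)² = 10.75 in^2
v = Q_pump / A_rod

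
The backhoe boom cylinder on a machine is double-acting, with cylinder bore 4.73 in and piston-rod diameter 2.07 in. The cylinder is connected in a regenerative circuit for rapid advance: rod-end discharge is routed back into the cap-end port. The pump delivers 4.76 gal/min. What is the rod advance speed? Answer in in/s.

In regeneration the rod-end outflow joins the pump flow into the cap end, so the net volume the pump must supply per unit advance equals the rod cross-section area.
Rod cross-section A_rod = π/4 × (2.07 in)² = 3.365 in^2
v = Q_pump / A_rod

v ≈ 5.45 in/s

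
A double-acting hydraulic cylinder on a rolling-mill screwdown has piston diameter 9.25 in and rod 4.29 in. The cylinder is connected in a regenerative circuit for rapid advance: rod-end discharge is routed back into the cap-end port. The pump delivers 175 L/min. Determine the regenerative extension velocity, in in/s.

v ≈ 12.3 in/s

In regeneration the rod-end outflow joins the pump flow into the cap end, so the net volume the pump must supply per unit advance equals the rod cross-section area.
Rod cross-section A_rod = π/4 × (4.29 in)² = 14.45 in^2
v = Q_pump / A_rod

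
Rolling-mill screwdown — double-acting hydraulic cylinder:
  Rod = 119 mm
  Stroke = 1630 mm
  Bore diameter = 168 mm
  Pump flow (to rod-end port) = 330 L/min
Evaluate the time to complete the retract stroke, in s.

Rod-side annular area A_ann = π/4 × (168² − 119²) = 11050 mm^2
Swept volume V = A × L; t = V / Q = A·L / Q

t ≈ 3.27 s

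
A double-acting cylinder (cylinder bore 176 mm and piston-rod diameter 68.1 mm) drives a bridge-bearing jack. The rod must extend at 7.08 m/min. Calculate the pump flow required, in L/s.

Cap-side area A_cap = π/4 × (176 mm)² = 24330 mm^2
Q = A × v

Q ≈ 2.87 L/s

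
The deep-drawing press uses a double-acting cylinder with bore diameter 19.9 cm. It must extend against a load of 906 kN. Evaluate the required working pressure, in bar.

Cap-side area A_cap = π/4 × (19.9 cm)² = 311.0 cm^2
P = F / A = 906 kN / A

P ≈ 291 bar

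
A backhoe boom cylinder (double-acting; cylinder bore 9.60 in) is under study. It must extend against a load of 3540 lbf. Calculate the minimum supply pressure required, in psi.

Cap-side area A_cap = π/4 × (9.60 in)² = 72.38 in^2
P = F / A = 3540 lbf / A

P ≈ 48.9 psi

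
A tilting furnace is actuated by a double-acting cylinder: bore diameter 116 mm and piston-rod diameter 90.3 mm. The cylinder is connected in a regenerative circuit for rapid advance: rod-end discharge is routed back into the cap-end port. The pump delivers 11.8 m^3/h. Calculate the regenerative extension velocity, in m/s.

v ≈ 0.512 m/s

In regeneration the rod-end outflow joins the pump flow into the cap end, so the net volume the pump must supply per unit advance equals the rod cross-section area.
Rod cross-section A_rod = π/4 × (90.3 mm)² = 6404 mm^2
v = Q_pump / A_rod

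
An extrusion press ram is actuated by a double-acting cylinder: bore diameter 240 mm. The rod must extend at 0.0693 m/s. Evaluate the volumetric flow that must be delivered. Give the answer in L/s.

Cap-side area A_cap = π/4 × (240 mm)² = 45240 mm^2
Q = A × v

Q ≈ 3.14 L/s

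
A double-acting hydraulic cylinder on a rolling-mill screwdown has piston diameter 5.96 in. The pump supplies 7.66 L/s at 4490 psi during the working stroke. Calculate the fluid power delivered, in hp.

W ≈ 318 hp

Hydraulic power = P × Q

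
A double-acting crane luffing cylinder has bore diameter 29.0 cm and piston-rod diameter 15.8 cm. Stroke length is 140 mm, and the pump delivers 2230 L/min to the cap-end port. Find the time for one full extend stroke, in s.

Cap-side area A_cap = π/4 × (29.0 cm)² = 660.5 cm^2
Swept volume V = A × L; t = V / Q = A·L / Q

t ≈ 0.249 s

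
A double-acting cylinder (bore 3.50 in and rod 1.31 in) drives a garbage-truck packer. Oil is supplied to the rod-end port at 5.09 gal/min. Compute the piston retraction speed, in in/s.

Rod-side annular area A_ann = π/4 × (3.50² − 1.31²) = 8.273 in^2
Flow into the rod-end port fills the annular volume.
v = Q / A

v ≈ 2.37 in/s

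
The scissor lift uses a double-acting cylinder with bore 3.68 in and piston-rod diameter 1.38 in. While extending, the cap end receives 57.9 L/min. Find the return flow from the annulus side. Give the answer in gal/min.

Cap-side area A_cap = π/4 × (3.68 in)² = 10.64 in^2
Rod-side annular area A_ann = π/4 × (3.68² − 1.38²) = 9.140 in^2
Piston speed v = Q_in/A_cap; rod-end outflow Q_out = v × A_ann = Q_in × A_ann/A_cap.

Q_out ≈ 13.1 gal/min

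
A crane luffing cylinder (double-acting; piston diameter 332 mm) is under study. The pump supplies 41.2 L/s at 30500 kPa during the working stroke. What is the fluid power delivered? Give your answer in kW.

Hydraulic power = P × Q

W ≈ 1260 kW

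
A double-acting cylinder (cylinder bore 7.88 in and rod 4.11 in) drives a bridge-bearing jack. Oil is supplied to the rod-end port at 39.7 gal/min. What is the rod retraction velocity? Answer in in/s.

v ≈ 4.31 in/s

Rod-side annular area A_ann = π/4 × (7.88² − 4.11²) = 35.50 in^2
Flow into the rod-end port fills the annular volume.
v = Q / A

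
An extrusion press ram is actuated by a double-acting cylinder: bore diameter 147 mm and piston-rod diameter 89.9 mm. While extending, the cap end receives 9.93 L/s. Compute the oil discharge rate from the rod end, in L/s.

Cap-side area A_cap = π/4 × (147 mm)² = 16970 mm^2
Rod-side annular area A_ann = π/4 × (147² − 89.9²) = 10620 mm^2
Piston speed v = Q_in/A_cap; rod-end outflow Q_out = v × A_ann = Q_in × A_ann/A_cap.

Q_out ≈ 6.22 L/s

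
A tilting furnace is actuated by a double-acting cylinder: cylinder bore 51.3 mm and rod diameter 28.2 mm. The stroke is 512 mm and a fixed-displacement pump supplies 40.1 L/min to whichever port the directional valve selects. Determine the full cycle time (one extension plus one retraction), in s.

t ≈ 2.69 s

Cap-side area A_cap = π/4 × (51.3 mm)² = 2067 mm^2
Rod-side annular area A_ann = π/4 × (51.3² − 28.2²) = 1442 mm^2
t_ext = A_cap·L/Q = 1.583 s
t_ret = A_ann·L/Q = 1.105 s
t_cycle = t_ext + t_ret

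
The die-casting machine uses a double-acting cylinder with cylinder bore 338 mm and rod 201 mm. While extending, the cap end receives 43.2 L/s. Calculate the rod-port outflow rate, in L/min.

Q_out ≈ 1680 L/min

Cap-side area A_cap = π/4 × (338 mm)² = 89730 mm^2
Rod-side annular area A_ann = π/4 × (338² − 201²) = 58000 mm^2
Piston speed v = Q_in/A_cap; rod-end outflow Q_out = v × A_ann = Q_in × A_ann/A_cap.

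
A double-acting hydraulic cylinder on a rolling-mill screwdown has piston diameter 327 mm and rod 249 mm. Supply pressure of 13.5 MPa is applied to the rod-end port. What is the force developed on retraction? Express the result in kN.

F ≈ 476 kN

Rod-side annular area A_ann = π/4 × (327² − 249²) = 35290 mm^2
On retraction the pressure acts on the annular area (bore minus rod).
F = P × A_ann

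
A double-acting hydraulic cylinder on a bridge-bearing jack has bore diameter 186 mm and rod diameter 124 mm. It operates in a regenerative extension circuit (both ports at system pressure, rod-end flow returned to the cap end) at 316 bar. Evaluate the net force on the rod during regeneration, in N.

With equal pressure on both faces, forces on the annular region cancel; the net push is pressure × rod cross-section.
Rod cross-section A_rod = π/4 × (124 mm)² = 12080 mm^2
F = P × A_rod

F ≈ 3.82e5 N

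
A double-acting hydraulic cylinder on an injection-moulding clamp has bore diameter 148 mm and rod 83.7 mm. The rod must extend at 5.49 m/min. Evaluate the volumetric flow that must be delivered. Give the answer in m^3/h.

Q ≈ 5.67 m^3/h

Cap-side area A_cap = π/4 × (148 mm)² = 17200 mm^2
Q = A × v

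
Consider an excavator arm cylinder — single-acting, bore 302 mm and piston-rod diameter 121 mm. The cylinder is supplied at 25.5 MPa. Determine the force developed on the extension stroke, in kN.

Cap-side area A_cap = π/4 × (302 mm)² = 71630 mm^2
F = P × A_cap = 25.5 MPa × A_cap

F ≈ 1830 kN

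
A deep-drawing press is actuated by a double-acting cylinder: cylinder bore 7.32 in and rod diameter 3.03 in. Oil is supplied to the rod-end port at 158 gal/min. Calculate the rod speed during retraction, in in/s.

Rod-side annular area A_ann = π/4 × (7.32² − 3.03²) = 34.87 in^2
Flow into the rod-end port fills the annular volume.
v = Q / A

v ≈ 17.4 in/s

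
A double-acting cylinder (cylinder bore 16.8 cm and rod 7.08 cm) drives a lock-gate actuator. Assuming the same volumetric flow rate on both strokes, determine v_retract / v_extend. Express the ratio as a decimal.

v_ret/v_ext ≈ 1.22

Cap-side area A_cap = π/4 × (16.8 cm)² = 221.7 cm^2
Rod-side annular area A_ann = π/4 × (16.8² − 7.08²) = 182.3 cm^2
For equal Q, v ∝ 1/A, so v_ret/v_ext = A_cap/A_ann.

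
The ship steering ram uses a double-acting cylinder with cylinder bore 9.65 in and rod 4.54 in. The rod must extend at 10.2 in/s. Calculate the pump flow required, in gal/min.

Q ≈ 194 gal/min

Cap-side area A_cap = π/4 × (9.65 in)² = 73.14 in^2
Q = A × v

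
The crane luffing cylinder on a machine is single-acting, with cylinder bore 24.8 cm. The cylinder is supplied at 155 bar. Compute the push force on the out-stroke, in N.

F ≈ 7.49e5 N

Cap-side area A_cap = π/4 × (24.8 cm)² = 483.1 cm^2
F = P × A_cap = 155 bar × A_cap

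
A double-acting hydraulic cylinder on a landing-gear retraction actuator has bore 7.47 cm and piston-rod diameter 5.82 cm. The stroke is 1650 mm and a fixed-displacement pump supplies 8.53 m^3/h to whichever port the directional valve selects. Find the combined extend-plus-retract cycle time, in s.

t ≈ 4.25 s

Cap-side area A_cap = π/4 × (7.47 cm)² = 43.83 cm^2
Rod-side annular area A_ann = π/4 × (7.47² − 5.82²) = 17.22 cm^2
t_ext = A_cap·L/Q = 3.052 s
t_ret = A_ann·L/Q = 1.199 s
t_cycle = t_ext + t_ret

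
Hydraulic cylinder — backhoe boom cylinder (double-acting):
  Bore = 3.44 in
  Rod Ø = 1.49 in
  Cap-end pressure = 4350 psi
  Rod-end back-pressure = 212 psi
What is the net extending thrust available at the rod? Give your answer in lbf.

Cap-side area A_cap = π/4 × (3.44 in)² = 9.294 in^2
Rod-side annular area A_ann = π/4 × (3.44² − 1.49²) = 7.550 in^2
Net thrust = P_cap·A_cap − P_rod·A_ann = 40430 lbf − 1601 lbf

F ≈ 38800 lbf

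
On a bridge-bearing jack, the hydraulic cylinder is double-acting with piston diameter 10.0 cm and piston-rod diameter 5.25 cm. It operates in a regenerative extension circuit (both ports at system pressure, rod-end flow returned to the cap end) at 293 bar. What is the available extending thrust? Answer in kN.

With equal pressure on both faces, forces on the annular region cancel; the net push is pressure × rod cross-section.
Rod cross-section A_rod = π/4 × (5.25 cm)² = 21.65 cm^2
F = P × A_rod

F ≈ 63.4 kN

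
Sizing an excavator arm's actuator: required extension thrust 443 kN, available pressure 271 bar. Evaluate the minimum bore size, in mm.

D ≈ 144 mm

Extension force acts on the full piston face: F = P × (π/4)D².
D = √(4F / (πP)) = √(4 × 443 kN / (π × 271 bar))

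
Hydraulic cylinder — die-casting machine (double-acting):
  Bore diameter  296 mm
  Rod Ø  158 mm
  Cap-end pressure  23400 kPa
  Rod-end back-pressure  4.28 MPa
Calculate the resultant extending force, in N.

Cap-side area A_cap = π/4 × (296 mm)² = 68810 mm^2
Rod-side annular area A_ann = π/4 × (296² − 158²) = 49210 mm^2
Net thrust = P_cap·A_cap − P_rod·A_ann = 1.610e6 N − 2.106e5 N

F ≈ 1.40e6 N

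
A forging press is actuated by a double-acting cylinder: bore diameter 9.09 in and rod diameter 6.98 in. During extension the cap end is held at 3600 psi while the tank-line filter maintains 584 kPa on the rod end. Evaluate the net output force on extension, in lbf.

Cap-side area A_cap = π/4 × (9.09 in)² = 64.90 in^2
Rod-side annular area A_ann = π/4 × (9.09² − 6.98²) = 26.63 in^2
Net thrust = P_cap·A_cap − P_rod·A_ann = 2.336e5 lbf − 2256 lbf

F ≈ 2.31e5 lbf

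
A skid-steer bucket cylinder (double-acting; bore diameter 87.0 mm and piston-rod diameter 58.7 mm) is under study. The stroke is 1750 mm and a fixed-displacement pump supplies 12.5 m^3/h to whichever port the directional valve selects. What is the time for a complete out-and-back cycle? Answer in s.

t ≈ 4.63 s

Cap-side area A_cap = π/4 × (87.0 mm)² = 5945 mm^2
Rod-side annular area A_ann = π/4 × (87.0² − 58.7²) = 3238 mm^2
t_ext = A_cap·L/Q = 2.996 s
t_ret = A_ann·L/Q = 1.632 s
t_cycle = t_ext + t_ret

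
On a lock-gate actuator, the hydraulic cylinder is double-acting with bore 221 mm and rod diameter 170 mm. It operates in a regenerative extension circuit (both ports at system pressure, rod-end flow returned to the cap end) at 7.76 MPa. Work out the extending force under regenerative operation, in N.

F ≈ 1.76e5 N

With equal pressure on both faces, forces on the annular region cancel; the net push is pressure × rod cross-section.
Rod cross-section A_rod = π/4 × (170 mm)² = 22700 mm^2
F = P × A_rod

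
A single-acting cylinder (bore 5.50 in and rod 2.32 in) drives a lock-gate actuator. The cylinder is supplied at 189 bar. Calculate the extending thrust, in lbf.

Cap-side area A_cap = π/4 × (5.50 in)² = 23.76 in^2
F = P × A_cap = 189 bar × A_cap

F ≈ 65100 lbf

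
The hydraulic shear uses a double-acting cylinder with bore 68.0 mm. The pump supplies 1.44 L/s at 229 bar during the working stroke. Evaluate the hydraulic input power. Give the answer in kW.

Hydraulic power = P × Q

W ≈ 33.0 kW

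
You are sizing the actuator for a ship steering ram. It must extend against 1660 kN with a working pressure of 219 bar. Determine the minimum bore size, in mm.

Extension force acts on the full piston face: F = P × (π/4)D².
D = √(4F / (πP)) = √(4 × 1660 kN / (π × 219 bar))

D ≈ 311 mm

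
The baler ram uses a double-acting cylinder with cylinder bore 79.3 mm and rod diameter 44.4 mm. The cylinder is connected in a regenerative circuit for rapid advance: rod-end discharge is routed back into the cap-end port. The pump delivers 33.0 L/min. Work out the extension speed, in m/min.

In regeneration the rod-end outflow joins the pump flow into the cap end, so the net volume the pump must supply per unit advance equals the rod cross-section area.
Rod cross-section A_rod = π/4 × (44.4 mm)² = 1548 mm^2
v = Q_pump / A_rod

v ≈ 21.3 m/min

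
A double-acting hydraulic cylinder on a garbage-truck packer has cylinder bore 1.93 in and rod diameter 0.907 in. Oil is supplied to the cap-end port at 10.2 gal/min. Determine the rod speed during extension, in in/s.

v ≈ 13.4 in/s

Cap-side area A_cap = π/4 × (1.93 in)² = 2.926 in^2
v = Q / A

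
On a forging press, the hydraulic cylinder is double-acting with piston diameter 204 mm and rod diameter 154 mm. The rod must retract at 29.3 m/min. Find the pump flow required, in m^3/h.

Q ≈ 24.7 m^3/h

Rod-side annular area A_ann = π/4 × (204² − 154²) = 14060 mm^2
Q = A × v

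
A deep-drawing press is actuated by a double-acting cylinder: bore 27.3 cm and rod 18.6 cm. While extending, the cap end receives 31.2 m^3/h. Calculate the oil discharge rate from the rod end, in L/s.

Q_out ≈ 4.64 L/s

Cap-side area A_cap = π/4 × (27.3 cm)² = 585.3 cm^2
Rod-side annular area A_ann = π/4 × (27.3² − 18.6²) = 313.6 cm^2
Piston speed v = Q_in/A_cap; rod-end outflow Q_out = v × A_ann = Q_in × A_ann/A_cap.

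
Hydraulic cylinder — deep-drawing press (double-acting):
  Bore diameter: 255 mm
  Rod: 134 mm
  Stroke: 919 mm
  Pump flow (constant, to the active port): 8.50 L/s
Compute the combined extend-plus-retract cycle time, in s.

t ≈ 9.52 s

Cap-side area A_cap = π/4 × (255 mm)² = 51070 mm^2
Rod-side annular area A_ann = π/4 × (255² − 134²) = 36970 mm^2
t_ext = A_cap·L/Q = 5.522 s
t_ret = A_ann·L/Q = 3.997 s
t_cycle = t_ext + t_ret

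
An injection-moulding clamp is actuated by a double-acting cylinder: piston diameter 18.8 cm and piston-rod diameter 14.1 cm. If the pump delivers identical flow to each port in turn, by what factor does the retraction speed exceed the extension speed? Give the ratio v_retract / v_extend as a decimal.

v_ret/v_ext ≈ 2.29

Cap-side area A_cap = π/4 × (18.8 cm)² = 277.6 cm^2
Rod-side annular area A_ann = π/4 × (18.8² − 14.1²) = 121.4 cm^2
For equal Q, v ∝ 1/A, so v_ret/v_ext = A_cap/A_ann.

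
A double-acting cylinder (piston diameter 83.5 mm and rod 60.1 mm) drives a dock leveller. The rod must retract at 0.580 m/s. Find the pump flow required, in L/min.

Q ≈ 91.8 L/min

Rod-side annular area A_ann = π/4 × (83.5² − 60.1²) = 2639 mm^2
Q = A × v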